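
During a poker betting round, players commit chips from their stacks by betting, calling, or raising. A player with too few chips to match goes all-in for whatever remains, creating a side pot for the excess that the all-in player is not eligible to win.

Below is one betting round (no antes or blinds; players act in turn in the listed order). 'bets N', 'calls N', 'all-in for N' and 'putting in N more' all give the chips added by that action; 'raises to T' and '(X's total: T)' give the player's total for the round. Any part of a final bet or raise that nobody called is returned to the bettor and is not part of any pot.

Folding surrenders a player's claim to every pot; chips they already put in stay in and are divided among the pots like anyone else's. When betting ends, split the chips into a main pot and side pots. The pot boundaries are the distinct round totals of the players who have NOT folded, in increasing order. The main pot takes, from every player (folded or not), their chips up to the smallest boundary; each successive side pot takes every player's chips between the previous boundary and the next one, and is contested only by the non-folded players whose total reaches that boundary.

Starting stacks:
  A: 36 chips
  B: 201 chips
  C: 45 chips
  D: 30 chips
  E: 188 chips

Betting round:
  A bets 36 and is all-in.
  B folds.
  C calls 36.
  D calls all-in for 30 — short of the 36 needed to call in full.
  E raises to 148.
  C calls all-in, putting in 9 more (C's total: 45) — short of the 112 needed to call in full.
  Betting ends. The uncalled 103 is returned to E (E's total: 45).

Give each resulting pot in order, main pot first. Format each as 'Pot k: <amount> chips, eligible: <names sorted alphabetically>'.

Contributions (after 103 returned to E): A=36, C=45, D=30, E=45
Folded: B
Pot levels (distinct totals of non-folded players): 30, 36, 45
Layer 1-30: 30 each from A, C, D, E = 30*4 = 120 chips; eligible A, C, D, E
Layer 31-36: 6 each from A, C, E = 6*3 = 18 chips; eligible A, C, E
Layer 37-45: 9 each from C, E = 9*2 = 18 chips; eligible C, E

Pot 1: 120 chips, eligible: A, C, D, E
Pot 2: 18 chips, eligible: A, C, E
Pot 3: 18 chips, eligible: C, E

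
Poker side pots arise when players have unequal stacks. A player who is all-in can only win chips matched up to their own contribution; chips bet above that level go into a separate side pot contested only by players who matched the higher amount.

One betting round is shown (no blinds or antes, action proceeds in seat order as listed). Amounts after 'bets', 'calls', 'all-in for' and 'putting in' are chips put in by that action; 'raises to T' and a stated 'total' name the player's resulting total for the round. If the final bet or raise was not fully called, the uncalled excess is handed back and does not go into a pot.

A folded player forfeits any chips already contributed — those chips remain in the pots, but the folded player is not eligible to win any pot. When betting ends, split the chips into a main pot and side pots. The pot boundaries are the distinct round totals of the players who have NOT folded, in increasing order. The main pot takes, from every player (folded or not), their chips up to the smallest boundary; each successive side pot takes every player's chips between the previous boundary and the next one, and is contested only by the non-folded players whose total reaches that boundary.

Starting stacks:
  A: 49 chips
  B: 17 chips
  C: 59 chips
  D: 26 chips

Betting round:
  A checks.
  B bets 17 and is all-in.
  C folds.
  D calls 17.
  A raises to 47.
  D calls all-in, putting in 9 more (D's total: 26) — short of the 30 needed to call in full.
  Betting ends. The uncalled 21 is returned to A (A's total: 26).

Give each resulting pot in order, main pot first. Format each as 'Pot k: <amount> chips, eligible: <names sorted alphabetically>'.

Contributions (after 21 returned to A): A=26, B=17, D=26
Folded: C
Pot levels (distinct totals of non-folded players): 17, 26
Layer 1-17: 17 each from A, B, D = 17*3 = 51 chips; eligible A, B, D
Layer 18-26: 9 each from A, D = 9*2 = 18 chips; eligible A, D

Pot 1: 51 chips, eligible: A, B, D
Pot 2: 18 chips, eligible: A, D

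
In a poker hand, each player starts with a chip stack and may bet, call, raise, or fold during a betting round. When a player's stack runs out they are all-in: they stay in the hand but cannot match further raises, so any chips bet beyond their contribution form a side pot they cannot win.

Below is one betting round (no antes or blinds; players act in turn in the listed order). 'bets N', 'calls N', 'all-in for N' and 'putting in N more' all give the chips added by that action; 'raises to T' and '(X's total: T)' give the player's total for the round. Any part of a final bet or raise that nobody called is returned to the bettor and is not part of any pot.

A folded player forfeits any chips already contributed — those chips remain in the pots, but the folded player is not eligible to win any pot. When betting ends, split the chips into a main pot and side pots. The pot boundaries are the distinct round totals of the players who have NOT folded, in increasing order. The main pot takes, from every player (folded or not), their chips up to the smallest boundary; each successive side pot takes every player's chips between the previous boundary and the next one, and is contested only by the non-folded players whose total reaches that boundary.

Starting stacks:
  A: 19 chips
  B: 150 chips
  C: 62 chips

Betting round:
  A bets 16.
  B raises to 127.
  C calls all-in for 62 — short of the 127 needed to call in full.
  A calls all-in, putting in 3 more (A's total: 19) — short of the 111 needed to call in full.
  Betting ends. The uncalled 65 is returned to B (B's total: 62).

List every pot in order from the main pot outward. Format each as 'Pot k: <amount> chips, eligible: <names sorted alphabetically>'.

Contributions (after 65 returned to B): A=19, B=62, C=62
Pot levels (distinct totals of non-folded players): 19, 62
Layer 1-19: 19 each from A, B, C = 19*3 = 57 chips; eligible A, B, C
Layer 20-62: 43 each from B, C = 43*2 = 86 chips; eligible B, C

Pot 1: 57 chips, eligible: A, B, C
Pot 2: 86 chips, eligible: B, C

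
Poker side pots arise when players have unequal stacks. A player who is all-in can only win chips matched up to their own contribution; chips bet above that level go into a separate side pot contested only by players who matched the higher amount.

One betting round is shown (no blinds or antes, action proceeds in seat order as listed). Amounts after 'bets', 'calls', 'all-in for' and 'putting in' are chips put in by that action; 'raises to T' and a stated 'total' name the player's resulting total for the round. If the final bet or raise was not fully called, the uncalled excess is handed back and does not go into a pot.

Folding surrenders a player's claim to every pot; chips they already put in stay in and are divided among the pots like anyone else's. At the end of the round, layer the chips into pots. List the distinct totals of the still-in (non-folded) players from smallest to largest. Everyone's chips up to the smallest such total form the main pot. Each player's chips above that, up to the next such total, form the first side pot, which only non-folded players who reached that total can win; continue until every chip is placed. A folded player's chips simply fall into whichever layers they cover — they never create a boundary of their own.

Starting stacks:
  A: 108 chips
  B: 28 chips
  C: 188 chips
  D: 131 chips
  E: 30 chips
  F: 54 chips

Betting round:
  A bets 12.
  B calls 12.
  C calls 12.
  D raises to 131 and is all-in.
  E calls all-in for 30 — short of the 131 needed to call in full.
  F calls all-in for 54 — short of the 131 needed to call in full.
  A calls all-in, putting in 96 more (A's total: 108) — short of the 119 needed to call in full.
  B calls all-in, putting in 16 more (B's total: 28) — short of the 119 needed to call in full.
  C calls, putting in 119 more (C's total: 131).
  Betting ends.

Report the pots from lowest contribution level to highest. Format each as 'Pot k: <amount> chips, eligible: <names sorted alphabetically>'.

Contributions: A=108, B=28, C=131, D=131, E=30, F=54
Pot levels (distinct totals of non-folded players): 28, 30, 54, 108, 131
Layer 1-28: 28 each from A, B, C, D, E, F = 28*6 = 168 chips; eligible A, B, C, D, E, F
Layer 29-30: 2 each from A, C, D, E, F = 2*5 = 10 chips; eligible A, C, D, E, F
Layer 31-54: 24 each from A, C, D, F = 24*4 = 96 chips; eligible A, C, D, F
Layer 55-108: 54 each from A, C, D = 54*3 = 162 chips; eligible A, C, D
Layer 109-131: 23 each from C, D = 23*2 = 46 chips; eligible C, D

Pot 1: 168 chips, eligible: A, B, C, D, E, F
Pot 2: 10 chips, eligible: A, C, D, E, F
Pot 3: 96 chips, eligible: A, C, D, F
Pot 4: 162 chips, eligible: A, C, D
Pot 5: 46 chips, eligible: C, D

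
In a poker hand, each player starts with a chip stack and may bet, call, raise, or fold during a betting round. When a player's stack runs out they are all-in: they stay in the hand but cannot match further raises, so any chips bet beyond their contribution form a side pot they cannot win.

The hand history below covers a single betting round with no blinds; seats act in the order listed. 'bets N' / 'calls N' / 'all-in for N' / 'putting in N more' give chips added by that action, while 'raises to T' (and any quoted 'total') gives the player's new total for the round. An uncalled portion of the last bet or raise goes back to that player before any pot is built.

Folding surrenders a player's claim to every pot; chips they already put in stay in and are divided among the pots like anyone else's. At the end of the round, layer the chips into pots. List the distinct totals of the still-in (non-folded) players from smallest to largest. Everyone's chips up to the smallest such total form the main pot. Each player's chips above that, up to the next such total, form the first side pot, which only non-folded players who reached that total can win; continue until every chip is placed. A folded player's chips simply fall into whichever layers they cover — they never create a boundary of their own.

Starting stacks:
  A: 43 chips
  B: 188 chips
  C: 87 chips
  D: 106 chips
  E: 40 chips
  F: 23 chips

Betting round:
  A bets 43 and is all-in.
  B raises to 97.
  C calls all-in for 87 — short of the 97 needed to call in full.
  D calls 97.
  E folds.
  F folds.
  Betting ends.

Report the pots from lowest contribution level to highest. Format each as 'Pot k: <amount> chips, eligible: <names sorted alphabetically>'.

Pot 1: 172 chips, eligible: A, B, C, D
Pot 2: 132 chips, eligible: B, C, D
Pot 3: 20 chips, eligible: B, D

Derivation:
Contributions: A=43, B=97, C=87, D=97
Folded: E, F
Pot levels (distinct totals of non-folded players): 43, 87, 97
Layer 1-43: 43 each from A, B, C, D = 43*4 = 172 chips; eligible A, B, C, D
Layer 44-87: 44 each from B, C, D = 44*3 = 132 chips; eligible B, C, D
Layer 88-97: 10 each from B, D = 10*2 = 20 chips; eligible B, D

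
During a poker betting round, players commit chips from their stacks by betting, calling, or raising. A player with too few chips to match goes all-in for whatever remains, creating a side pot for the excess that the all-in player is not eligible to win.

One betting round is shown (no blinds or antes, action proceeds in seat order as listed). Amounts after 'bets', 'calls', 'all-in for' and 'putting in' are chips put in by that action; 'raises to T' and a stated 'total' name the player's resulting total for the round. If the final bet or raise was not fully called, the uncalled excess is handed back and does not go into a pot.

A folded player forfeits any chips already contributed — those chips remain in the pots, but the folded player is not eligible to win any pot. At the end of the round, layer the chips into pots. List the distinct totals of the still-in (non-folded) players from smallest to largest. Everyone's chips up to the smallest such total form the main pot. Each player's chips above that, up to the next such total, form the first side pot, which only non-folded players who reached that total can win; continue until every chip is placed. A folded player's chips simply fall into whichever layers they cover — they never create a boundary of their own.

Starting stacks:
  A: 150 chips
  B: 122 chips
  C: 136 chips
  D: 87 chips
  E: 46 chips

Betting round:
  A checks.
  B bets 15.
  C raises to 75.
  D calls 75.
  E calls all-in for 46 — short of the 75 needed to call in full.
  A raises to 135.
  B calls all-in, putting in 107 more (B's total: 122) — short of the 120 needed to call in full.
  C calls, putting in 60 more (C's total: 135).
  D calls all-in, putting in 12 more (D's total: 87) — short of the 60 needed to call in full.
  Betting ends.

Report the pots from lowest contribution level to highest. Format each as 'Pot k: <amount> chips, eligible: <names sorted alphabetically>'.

Pot 1: 230 chips, eligible: A, B, C, D, E
Pot 2: 164 chips, eligible: A, B, C, D
Pot 3: 105 chips, eligible: A, B, C
Pot 4: 26 chips, eligible: A, C

Derivation:
Contributions: A=135, B=122, C=135, D=87, E=46
Pot levels (distinct totals of non-folded players): 46, 87, 122, 135
Layer 1-46: 46 each from A, B, C, D, E = 46*5 = 230 chips; eligible A, B, C, D, E
Layer 47-87: 41 each from A, B, C, D = 41*4 = 164 chips; eligible A, B, C, D
Layer 88-122: 35 each from A, B, C = 35*3 = 105 chips; eligible A, B, C
Layer 123-135: 13 each from A, C = 13*2 = 26 chips; eligible A, C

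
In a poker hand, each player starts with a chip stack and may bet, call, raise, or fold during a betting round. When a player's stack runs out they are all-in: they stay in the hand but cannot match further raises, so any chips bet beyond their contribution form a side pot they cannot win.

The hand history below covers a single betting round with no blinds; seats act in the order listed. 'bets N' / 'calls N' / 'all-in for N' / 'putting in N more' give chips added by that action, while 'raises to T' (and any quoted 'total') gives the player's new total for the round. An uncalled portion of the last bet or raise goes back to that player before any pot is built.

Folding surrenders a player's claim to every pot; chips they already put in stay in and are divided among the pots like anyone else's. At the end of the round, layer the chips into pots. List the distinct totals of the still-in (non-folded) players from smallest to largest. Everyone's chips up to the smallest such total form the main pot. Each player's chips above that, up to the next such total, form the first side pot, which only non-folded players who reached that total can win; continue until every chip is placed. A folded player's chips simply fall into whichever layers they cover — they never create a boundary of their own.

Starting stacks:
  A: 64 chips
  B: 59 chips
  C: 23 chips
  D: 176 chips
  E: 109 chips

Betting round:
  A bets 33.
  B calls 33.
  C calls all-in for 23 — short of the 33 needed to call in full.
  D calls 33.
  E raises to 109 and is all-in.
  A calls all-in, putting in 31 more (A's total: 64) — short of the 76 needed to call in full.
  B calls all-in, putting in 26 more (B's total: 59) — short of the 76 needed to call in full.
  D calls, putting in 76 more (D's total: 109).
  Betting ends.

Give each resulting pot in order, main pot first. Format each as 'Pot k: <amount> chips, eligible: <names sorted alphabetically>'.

Contributions: A=64, B=59, C=23, D=109, E=109
Pot levels (distinct totals of non-folded players): 23, 59, 64, 109
Layer 1-23: 23 each from A, B, C, D, E = 23*5 = 115 chips; eligible A, B, C, D, E
Layer 24-59: 36 each from A, B, D, E = 36*4 = 144 chips; eligible A, B, D, E
Layer 60-64: 5 each from A, D, E = 5*3 = 15 chips; eligible A, D, E
Layer 65-109: 45 each from D, E = 45*2 = 90 chips; eligible D, E

Pot 1: 115 chips, eligible: A, B, C, D, E
Pot 2: 144 chips, eligible: A, B, D, E
Pot 3: 15 chips, eligible: A, D, E
Pot 4: 90 chips, eligible: D, E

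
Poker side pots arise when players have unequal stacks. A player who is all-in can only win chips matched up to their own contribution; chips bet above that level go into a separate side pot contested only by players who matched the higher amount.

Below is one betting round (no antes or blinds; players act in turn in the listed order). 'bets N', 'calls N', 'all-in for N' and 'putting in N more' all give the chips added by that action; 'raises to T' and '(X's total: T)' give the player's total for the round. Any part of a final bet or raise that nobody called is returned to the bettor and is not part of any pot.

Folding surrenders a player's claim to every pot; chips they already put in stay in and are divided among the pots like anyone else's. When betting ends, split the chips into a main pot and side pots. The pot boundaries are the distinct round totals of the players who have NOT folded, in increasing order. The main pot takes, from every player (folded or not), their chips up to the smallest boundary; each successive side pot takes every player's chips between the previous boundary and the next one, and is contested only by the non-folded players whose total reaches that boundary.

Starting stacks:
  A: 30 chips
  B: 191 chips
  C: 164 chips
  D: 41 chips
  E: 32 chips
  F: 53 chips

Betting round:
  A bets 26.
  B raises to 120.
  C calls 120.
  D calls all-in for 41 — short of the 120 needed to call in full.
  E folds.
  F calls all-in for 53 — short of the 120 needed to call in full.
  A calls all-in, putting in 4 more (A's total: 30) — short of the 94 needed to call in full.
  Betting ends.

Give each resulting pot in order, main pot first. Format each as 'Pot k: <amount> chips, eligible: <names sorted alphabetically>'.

Pot 1: 150 chips, eligible: A, B, C, D, F
Pot 2: 44 chips, eligible: B, C, D, F
Pot 3: 36 chips, eligible: B, C, F
Pot 4: 134 chips, eligible: B, C

Derivation:
Contributions: A=30, B=120, C=120, D=41, F=53
Folded: E
Pot levels (distinct totals of non-folded players): 30, 41, 53, 120
Layer 1-30: 30 each from A, B, C, D, F = 30*5 = 150 chips; eligible A, B, C, D, F
Layer 31-41: 11 each from B, C, D, F = 11*4 = 44 chips; eligible B, C, D, F
Layer 42-53: 12 each from B, C, F = 12*3 = 36 chips; eligible B, C, F
Layer 54-120: 67 each from B, C = 67*2 = 134 chips; eligible B, C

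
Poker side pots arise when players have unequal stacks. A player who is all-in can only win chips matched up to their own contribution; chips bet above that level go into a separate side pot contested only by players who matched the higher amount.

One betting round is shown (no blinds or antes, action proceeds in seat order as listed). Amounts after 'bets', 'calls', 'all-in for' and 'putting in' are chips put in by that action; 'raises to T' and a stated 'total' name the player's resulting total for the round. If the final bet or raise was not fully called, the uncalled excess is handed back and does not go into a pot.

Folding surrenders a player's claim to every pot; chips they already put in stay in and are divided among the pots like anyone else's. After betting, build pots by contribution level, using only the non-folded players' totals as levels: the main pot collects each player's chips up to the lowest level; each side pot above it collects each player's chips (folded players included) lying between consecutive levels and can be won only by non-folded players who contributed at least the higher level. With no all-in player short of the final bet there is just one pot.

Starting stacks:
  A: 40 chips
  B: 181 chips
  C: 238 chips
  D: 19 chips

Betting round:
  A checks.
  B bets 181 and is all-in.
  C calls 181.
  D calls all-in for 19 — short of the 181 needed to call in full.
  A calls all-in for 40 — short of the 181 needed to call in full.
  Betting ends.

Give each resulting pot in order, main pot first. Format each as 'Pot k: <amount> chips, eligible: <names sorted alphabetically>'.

Contributions: A=40, B=181, C=181, D=19
Pot levels (distinct totals of non-folded players): 19, 40, 181
Layer 1-19: 19 each from A, B, C, D = 19*4 = 76 chips; eligible A, B, C, D
Layer 20-40: 21 each from A, B, C = 21*3 = 63 chips; eligible A, B, C
Layer 41-181: 141 each from B, C = 141*2 = 282 chips; eligible B, C

Pot 1: 76 chips, eligible: A, B, C, D
Pot 2: 63 chips, eligible: A, B, C
Pot 3: 282 chips, eligible: B, C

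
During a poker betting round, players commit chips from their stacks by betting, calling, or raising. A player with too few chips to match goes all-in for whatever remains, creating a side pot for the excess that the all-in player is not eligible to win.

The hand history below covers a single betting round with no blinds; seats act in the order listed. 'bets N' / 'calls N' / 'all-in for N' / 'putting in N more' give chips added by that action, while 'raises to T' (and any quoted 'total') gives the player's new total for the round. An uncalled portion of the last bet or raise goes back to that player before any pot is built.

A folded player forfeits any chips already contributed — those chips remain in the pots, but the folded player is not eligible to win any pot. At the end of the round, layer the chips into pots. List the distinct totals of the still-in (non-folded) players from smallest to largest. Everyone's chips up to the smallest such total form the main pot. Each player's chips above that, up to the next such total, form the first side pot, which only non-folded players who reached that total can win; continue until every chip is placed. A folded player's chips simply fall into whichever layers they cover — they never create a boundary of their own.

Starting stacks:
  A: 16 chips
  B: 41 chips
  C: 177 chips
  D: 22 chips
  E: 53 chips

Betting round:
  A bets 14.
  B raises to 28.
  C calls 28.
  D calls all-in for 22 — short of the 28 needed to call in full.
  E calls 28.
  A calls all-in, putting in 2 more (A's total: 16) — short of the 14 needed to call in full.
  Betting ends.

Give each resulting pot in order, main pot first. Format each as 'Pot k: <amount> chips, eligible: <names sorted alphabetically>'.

Contributions: A=16, B=28, C=28, D=22, E=28
Pot levels (distinct totals of non-folded players): 16, 22, 28
Layer 1-16: 16 each from A, B, C, D, E = 16*5 = 80 chips; eligible A, B, C, D, E
Layer 17-22: 6 each from B, C, D, E = 6*4 = 24 chips; eligible B, C, D, E
Layer 23-28: 6 each from B, C, E = 6*3 = 18 chips; eligible B, C, E

Pot 1: 80 chips, eligible: A, B, C, D, E
Pot 2: 24 chips, eligible: B, C, D, E
Pot 3: 18 chips, eligible: B, C, E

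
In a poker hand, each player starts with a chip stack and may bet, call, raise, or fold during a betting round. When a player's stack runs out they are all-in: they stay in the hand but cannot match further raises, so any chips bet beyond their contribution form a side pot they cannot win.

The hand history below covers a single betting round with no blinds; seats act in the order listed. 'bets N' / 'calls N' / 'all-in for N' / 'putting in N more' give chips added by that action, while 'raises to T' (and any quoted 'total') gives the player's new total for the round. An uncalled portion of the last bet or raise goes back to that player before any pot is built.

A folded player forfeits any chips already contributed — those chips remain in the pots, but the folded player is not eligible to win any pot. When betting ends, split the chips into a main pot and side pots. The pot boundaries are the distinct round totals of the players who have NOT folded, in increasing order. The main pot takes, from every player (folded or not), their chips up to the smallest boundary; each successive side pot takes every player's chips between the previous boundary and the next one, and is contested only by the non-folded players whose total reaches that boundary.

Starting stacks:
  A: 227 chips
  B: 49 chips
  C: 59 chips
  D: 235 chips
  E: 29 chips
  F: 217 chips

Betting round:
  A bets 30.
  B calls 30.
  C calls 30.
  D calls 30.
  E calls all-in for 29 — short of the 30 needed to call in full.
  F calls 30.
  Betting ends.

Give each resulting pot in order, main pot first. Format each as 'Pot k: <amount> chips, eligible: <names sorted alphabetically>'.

Pot 1: 174 chips, eligible: A, B, C, D, E, F
Pot 2: 5 chips, eligible: A, B, C, D, F

Derivation:
Contributions: A=30, B=30, C=30, D=30, E=29, F=30
Pot levels (distinct totals of non-folded players): 29, 30
Layer 1-29: 29 each from A, B, C, D, E, F = 29*6 = 174 chips; eligible A, B, C, D, E, F
Layer 30-30: 1 each from A, B, C, D, F = 1*5 = 5 chips; eligible A, B, C, D, F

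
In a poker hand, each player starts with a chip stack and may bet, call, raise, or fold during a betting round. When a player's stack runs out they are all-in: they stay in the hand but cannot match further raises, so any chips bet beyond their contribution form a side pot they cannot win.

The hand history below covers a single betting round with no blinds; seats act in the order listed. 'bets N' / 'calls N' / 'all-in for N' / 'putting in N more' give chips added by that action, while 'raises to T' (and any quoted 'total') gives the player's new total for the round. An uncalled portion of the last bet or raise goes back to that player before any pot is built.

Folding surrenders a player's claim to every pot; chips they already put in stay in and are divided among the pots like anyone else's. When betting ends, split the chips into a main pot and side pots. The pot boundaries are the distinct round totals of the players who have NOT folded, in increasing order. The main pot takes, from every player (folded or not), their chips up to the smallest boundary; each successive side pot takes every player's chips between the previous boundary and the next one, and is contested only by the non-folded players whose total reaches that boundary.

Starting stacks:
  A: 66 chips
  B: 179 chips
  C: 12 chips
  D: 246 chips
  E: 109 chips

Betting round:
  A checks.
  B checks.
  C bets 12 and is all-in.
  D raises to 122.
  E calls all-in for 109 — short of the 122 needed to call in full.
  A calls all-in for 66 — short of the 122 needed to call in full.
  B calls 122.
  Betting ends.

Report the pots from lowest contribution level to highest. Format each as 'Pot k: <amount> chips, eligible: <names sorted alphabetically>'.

Pot 1: 60 chips, eligible: A, B, C, D, E
Pot 2: 216 chips, eligible: A, B, D, E
Pot 3: 129 chips, eligible: B, D, E
Pot 4: 26 chips, eligible: B, D

Derivation:
Contributions: A=66, B=122, C=12, D=122, E=109
Pot levels (distinct totals of non-folded players): 12, 66, 109, 122
Layer 1-12: 12 each from A, B, C, D, E = 12*5 = 60 chips; eligible A, B, C, D, E
Layer 13-66: 54 each from A, B, D, E = 54*4 = 216 chips; eligible A, B, D, E
Layer 67-109: 43 each from B, D, E = 43*3 = 129 chips; eligible B, D, E
Layer 110-122: 13 each from B, D = 13*2 = 26 chips; eligible B, D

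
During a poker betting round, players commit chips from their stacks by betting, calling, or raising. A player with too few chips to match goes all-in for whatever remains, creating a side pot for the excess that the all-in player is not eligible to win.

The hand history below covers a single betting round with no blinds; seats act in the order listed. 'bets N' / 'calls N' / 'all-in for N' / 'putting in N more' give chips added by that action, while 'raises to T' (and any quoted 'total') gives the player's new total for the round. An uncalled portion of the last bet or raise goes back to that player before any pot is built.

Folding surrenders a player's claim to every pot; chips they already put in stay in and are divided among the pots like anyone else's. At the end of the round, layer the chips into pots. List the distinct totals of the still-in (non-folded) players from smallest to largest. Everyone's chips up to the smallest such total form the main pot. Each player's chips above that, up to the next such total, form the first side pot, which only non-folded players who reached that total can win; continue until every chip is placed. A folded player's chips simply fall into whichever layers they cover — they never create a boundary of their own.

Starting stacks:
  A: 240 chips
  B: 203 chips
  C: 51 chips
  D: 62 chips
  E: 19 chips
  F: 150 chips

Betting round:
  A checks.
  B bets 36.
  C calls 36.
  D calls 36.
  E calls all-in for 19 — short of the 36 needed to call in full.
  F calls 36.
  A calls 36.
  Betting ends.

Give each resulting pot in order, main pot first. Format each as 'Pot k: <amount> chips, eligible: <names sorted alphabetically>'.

Contributions: A=36, B=36, C=36, D=36, E=19, F=36
Pot levels (distinct totals of non-folded players): 19, 36
Layer 1-19: 19 each from A, B, C, D, E, F = 19*6 = 114 chips; eligible A, B, C, D, E, F
Layer 20-36: 17 each from A, B, C, D, F = 17*5 = 85 chips; eligible A, B, C, D, F

Pot 1: 114 chips, eligible: A, B, C, D, E, F
Pot 2: 85 chips, eligible: A, B, C, D, F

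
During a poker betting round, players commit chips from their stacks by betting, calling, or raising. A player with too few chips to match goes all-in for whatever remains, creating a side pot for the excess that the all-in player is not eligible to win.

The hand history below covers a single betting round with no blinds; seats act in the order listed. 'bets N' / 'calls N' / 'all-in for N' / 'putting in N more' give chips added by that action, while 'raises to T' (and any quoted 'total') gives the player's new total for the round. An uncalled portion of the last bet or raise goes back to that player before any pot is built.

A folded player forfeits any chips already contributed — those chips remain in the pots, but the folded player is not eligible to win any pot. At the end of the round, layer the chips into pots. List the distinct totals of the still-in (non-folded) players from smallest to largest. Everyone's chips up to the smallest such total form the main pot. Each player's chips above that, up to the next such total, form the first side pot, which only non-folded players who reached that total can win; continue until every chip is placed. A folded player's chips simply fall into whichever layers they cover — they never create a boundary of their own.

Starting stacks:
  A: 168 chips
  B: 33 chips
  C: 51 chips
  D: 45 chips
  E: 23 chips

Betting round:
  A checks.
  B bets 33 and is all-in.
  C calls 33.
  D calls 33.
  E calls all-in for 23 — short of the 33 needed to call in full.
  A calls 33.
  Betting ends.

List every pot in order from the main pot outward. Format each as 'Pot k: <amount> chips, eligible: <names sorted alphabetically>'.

Pot 1: 115 chips, eligible: A, B, C, D, E
Pot 2: 40 chips, eligible: A, B, C, D

Derivation:
Contributions: A=33, B=33, C=33, D=33, E=23
Pot levels (distinct totals of non-folded players): 23, 33
Layer 1-23: 23 each from A, B, C, D, E = 23*5 = 115 chips; eligible A, B, C, D, E
Layer 24-33: 10 each from A, B, C, D = 10*4 = 40 chips; eligible A, B, C, D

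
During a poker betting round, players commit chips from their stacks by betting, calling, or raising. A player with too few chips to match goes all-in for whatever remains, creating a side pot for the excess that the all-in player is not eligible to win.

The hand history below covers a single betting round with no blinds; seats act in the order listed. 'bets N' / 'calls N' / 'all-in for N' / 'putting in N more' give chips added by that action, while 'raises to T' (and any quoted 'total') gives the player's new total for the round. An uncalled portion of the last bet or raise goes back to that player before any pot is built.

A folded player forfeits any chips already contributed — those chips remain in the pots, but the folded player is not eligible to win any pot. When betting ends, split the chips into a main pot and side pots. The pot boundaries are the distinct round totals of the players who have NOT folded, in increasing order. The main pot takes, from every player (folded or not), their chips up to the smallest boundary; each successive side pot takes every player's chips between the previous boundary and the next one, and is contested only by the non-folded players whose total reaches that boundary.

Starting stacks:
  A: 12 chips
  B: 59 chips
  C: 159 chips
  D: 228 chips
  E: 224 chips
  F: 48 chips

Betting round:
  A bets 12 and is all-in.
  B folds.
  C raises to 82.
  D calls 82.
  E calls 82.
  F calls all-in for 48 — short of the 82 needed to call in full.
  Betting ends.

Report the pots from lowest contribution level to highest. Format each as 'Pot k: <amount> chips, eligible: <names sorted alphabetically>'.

Contributions: A=12, C=82, D=82, E=82, F=48
Folded: B
Pot levels (distinct totals of non-folded players): 12, 48, 82
Layer 1-12: 12 each from A, C, D, E, F = 12*5 = 60 chips; eligible A, C, D, E, F
Layer 13-48: 36 each from C, D, E, F = 36*4 = 144 chips; eligible C, D, E, F
Layer 49-82: 34 each from C, D, E = 34*3 = 102 chips; eligible C, D, E

Pot 1: 60 chips, eligible: A, C, D, E, F
Pot 2: 144 chips, eligible: C, D, E, F
Pot 3: 102 chips, eligible: C, D, E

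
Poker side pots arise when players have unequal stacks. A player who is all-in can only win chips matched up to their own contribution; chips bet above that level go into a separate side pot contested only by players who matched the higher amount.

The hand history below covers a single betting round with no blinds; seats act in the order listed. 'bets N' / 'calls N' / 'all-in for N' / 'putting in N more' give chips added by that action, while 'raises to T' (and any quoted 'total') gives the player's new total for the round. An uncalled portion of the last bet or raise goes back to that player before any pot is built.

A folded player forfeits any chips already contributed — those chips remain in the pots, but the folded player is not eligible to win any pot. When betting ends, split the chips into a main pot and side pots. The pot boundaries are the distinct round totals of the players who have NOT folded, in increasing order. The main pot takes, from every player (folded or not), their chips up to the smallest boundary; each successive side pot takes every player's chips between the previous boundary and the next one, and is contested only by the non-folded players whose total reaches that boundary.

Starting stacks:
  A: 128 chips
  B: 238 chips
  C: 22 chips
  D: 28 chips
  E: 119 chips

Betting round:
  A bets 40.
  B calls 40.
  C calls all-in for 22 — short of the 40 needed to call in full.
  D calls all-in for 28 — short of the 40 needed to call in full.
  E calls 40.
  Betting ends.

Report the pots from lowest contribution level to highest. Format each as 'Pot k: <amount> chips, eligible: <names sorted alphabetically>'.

Pot 1: 110 chips, eligible: A, B, C, D, E
Pot 2: 24 chips, eligible: A, B, D, E
Pot 3: 36 chips, eligible: A, B, E

Derivation:
Contributions: A=40, B=40, C=22, D=28, E=40
Pot levels (distinct totals of non-folded players): 22, 28, 40
Layer 1-22: 22 each from A, B, C, D, E = 22*5 = 110 chips; eligible A, B, C, D, E
Layer 23-28: 6 each from A, B, D, E = 6*4 = 24 chips; eligible A, B, D, E
Layer 29-40: 12 each from A, B, E = 12*3 = 36 chips; eligible A, B, E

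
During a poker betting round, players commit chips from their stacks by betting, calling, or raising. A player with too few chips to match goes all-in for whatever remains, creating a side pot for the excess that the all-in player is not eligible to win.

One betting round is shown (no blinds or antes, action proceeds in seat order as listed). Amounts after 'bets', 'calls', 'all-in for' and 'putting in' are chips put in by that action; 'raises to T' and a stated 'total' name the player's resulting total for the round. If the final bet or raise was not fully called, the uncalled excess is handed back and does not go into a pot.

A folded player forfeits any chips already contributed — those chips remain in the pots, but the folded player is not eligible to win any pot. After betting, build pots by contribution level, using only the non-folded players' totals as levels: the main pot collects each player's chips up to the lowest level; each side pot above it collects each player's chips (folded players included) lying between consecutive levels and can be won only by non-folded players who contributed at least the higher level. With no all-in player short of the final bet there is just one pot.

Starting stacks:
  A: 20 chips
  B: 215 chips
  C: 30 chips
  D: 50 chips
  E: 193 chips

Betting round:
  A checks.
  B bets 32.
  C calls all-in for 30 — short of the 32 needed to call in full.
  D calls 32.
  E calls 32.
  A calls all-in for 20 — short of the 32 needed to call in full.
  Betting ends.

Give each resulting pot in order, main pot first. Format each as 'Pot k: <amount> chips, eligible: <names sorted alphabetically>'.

Contributions: A=20, B=32, C=30, D=32, E=32
Pot levels (distinct totals of non-folded players): 20, 30, 32
Layer 1-20: 20 each from A, B, C, D, E = 20*5 = 100 chips; eligible A, B, C, D, E
Layer 21-30: 10 each from B, C, D, E = 10*4 = 40 chips; eligible B, C, D, E
Layer 31-32: 2 each from B, D, E = 2*3 = 6 chips; eligible B, D, E

Pot 1: 100 chips, eligible: A, B, C, D, E
Pot 2: 40 chips, eligible: B, C, D, E
Pot 3: 6 chips, eligible: B, D, E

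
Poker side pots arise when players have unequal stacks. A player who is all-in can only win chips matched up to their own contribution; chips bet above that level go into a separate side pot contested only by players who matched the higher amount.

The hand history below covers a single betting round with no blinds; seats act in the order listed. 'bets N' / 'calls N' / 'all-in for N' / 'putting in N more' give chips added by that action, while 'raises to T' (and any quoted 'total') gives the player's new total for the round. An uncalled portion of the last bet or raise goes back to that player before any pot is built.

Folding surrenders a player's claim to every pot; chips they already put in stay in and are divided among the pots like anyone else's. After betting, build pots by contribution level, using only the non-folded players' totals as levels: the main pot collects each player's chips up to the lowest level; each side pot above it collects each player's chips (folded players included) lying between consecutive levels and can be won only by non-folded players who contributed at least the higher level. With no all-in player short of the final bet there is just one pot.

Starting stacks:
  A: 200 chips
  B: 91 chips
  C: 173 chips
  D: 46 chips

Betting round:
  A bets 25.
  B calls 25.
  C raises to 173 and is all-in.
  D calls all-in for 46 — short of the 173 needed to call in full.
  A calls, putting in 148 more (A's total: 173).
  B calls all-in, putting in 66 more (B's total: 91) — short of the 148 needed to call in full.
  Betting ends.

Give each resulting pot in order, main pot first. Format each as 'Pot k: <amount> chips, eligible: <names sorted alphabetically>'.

Contributions: A=173, B=91, C=173, D=46
Pot levels (distinct totals of non-folded players): 46, 91, 173
Layer 1-46: 46 each from A, B, C, D = 46*4 = 184 chips; eligible A, B, C, D
Layer 47-91: 45 each from A, B, C = 45*3 = 135 chips; eligible A, B, C
Layer 92-173: 82 each from A, C = 82*2 = 164 chips; eligible A, C

Pot 1: 184 chips, eligible: A, B, C, D
Pot 2: 135 chips, eligible: A, B, C
Pot 3: 164 chips, eligible: A, C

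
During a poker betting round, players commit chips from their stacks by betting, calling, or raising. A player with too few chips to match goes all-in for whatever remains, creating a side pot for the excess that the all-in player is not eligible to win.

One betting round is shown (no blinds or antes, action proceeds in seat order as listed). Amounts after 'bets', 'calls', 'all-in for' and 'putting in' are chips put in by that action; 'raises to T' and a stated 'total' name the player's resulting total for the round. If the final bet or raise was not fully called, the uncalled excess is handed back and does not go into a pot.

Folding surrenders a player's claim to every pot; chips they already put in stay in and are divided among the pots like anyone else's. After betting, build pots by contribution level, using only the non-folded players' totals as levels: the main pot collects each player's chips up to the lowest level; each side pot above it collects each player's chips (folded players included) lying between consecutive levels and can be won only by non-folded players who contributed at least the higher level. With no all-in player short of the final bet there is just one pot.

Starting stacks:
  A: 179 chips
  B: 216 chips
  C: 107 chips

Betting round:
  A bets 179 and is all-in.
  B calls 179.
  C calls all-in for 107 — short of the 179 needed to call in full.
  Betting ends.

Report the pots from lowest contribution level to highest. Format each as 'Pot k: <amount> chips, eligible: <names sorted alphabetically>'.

Contributions: A=179, B=179, C=107
Pot levels (distinct totals of non-folded players): 107, 179
Layer 1-107: 107 each from A, B, C = 107*3 = 321 chips; eligible A, B, C
Layer 108-179: 72 each from A, B = 72*2 = 144 chips; eligible A, B

Pot 1: 321 chips, eligible: A, B, C
Pot 2: 144 chips, eligible: A, B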